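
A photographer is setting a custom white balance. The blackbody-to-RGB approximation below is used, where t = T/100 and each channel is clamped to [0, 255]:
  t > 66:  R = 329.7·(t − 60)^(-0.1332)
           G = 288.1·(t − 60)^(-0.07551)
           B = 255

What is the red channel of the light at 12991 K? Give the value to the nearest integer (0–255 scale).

t = 12991/100 = 129.91; the t > 66 branch applies.
R = 329.7·(129.91 − 60)^(-0.1332) = 329.7·69.91^(-0.1332) = 329.7·0.56795 = 187.252.
Rounded: 187.

187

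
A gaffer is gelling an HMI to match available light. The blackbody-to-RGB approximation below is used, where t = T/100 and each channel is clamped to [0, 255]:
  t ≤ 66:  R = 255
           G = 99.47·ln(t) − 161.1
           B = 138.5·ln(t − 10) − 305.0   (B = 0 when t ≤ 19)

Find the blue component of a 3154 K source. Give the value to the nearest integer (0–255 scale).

t = 3154/100 = 31.54; the t ≤ 66 branch applies.
B = 138.5·ln(31.54 − 10) − 305.0 = 138.5·ln 21.54 − 305.0 = 138.5·3.0699 − 305.0 = 120.183.
Rounded: 120.

120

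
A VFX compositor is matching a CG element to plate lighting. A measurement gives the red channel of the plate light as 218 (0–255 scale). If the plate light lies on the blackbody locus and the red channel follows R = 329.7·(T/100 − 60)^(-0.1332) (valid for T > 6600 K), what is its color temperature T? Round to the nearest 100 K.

(t − 60)^(-0.1332) = 218/329.7 = 0.66121.
t − 60 = 0.66121^(1/-0.1332) = 0.66121^(-7.508) = 22.326, so t = 82.326.
T = 100·t = 8233 K → 8200 K to the nearest 100 K.

8200 K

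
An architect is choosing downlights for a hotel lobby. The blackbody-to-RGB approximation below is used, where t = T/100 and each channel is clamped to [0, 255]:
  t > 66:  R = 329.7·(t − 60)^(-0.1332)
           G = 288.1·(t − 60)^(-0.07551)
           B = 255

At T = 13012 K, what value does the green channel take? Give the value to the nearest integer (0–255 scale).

209

t = 13012/100 = 130.12; the t > 66 branch applies.
G = 288.1·(130.12 − 60)^(-0.07551) = 288.1·70.12^(-0.07551) = 288.1·0.72547 = 209.008.
Rounded: 209.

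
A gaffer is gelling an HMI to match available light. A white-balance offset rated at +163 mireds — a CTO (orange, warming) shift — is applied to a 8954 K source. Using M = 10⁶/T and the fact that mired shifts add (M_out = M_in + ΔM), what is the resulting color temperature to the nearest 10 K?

3640 K

M_in = 10⁶/8954 = 111.68 mireds.
M_out = 111.68 + (+163) = 274.68 mireds.
T_out = 10⁶/274.68 = 3640.6 K → 3640 K.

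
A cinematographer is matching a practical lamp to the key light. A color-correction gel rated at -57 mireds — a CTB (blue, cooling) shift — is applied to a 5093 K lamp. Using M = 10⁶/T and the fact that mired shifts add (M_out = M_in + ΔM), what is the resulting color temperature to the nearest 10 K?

M_in = 10⁶/5093 = 196.35 mireds.
M_out = 196.35 + (-57) = 139.35 mireds.
T_out = 10⁶/139.35 = 7176.3 K → 7180 K.

7180 K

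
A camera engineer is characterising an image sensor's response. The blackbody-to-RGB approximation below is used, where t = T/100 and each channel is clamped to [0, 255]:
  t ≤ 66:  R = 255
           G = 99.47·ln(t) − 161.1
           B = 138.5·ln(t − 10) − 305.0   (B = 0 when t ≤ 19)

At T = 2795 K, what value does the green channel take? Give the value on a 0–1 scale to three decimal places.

0.667

t = 2795/100 = 27.95; the t ≤ 66 branch applies.
G = 99.47·ln 27.95 − 161.1 = 99.47·3.3304 − 161.1 = 170.177.
On a 0–1 scale: 170.177/255 = 0.6674 → 0.667.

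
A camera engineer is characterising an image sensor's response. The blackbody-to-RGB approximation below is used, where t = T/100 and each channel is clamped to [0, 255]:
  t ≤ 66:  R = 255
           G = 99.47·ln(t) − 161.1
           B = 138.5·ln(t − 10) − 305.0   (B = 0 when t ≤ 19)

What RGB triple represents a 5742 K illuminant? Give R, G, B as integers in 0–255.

t = 5742/100 = 57.42; the t ≤ 66 branch applies.
R = 255 by definition for t ≤ 66.
G = 99.47·ln 57.42 − 161.1 = 99.47·4.0504 − 161.1 = 241.793.
B = 138.5·ln(57.42 − 10) − 305.0 = 138.5·ln 47.42 − 305.0 = 138.5·3.8590 − 305.0 = 229.478.
Rounded: (255, 242, 229).

R=255, G=242, B=229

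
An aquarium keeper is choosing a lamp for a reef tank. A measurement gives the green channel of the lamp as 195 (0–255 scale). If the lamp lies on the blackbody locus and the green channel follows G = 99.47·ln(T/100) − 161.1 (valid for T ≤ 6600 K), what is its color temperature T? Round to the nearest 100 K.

3600 K

ln t = (195 + 161.1) / 99.47 = 3.5800.
t = e^3.5800 = 35.873.
T = 100·t = 3587 K → 3600 K to the nearest 100 K.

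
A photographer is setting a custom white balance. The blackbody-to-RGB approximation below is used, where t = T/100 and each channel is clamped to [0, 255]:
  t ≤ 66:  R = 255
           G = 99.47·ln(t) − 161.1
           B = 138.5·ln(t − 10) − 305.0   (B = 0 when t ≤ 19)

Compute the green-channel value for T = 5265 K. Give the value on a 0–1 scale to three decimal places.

0.914

t = 5265/100 = 52.65; the t ≤ 66 branch applies.
G = 99.47·ln 52.65 − 161.1 = 99.47·3.9637 − 161.1 = 233.166.
On a 0–1 scale: 233.166/255 = 0.9144 → 0.914.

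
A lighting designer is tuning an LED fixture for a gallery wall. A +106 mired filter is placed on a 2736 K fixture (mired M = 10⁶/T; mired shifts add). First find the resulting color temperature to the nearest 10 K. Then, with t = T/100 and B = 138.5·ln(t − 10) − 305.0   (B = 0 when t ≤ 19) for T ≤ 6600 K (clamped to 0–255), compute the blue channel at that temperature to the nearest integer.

M_in = 10⁶/2736 = 365.50; M_out = 365.50 + (+106) = 471.50.
T_out = 10⁶/471.50 = 2120.9 K → 2120 K; t = 21.2.
B = 138.5·ln(21.2 − 10) − 305.0 = 138.5·ln 11.2 − 305.0 = 138.5·2.4159 − 305.0 = 29.604.
Rounded: 30.

30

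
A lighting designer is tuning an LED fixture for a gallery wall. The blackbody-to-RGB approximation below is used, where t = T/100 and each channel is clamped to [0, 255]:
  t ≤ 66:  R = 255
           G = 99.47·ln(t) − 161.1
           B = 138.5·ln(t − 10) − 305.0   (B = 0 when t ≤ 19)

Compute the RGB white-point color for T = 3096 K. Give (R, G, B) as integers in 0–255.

t = 3096/100 = 30.96; the t ≤ 66 branch applies.
R = 255 by definition for t ≤ 66.
G = 99.47·ln 30.96 − 161.1 = 99.47·3.4327 − 161.1 = 180.350.
B = 138.5·ln(30.96 − 10) − 305.0 = 138.5·ln 20.96 − 305.0 = 138.5·3.0426 − 305.0 = 116.402.
Rounded: (255, 180, 116).

(255, 180, 116)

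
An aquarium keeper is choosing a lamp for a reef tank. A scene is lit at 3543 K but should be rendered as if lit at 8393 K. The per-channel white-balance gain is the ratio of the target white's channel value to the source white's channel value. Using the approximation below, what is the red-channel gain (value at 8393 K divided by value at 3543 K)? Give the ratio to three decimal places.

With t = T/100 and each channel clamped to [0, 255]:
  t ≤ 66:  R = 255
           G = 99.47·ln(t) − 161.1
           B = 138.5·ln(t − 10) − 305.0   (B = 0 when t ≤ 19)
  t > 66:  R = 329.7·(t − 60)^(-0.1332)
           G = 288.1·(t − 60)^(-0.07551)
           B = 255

0.847

At 3543 K (t = 35.43):
  R = 255 by definition for t ≤ 66.
At 8393 K (t = 83.93):
  R = 329.7·(83.93 − 60)^(-0.1332) = 329.7·23.93^(-0.1332) = 329.7·0.65513 = 215.995.
Gain = 215.995 / 255.000 = 0.8470 → 0.847.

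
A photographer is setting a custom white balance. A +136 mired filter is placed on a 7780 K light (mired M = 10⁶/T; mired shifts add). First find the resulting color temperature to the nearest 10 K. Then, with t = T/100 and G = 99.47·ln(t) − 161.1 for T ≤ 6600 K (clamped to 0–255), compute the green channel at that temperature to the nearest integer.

M_in = 10⁶/7780 = 128.53; M_out = 128.53 + (+136) = 264.53.
T_out = 10⁶/264.53 = 3780.2 K → 3780 K; t = 37.8.
G = 99.47·ln 37.8 − 161.1 = 99.47·3.6323 − 161.1 = 200.206.
Rounded: 200.

200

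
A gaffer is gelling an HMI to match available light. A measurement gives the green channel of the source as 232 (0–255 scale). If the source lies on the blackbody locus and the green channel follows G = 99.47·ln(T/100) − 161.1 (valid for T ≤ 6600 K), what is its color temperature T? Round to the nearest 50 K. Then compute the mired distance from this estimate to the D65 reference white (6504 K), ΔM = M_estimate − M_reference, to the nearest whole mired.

+39 mireds

ln t = (232 + 161.1) / 99.47 = 3.9519.
t = e^3.9519 = 52.036.
T = 100·t = 5204 K → 5200 K to the nearest 50 K.
M_estimate = 10⁶/5200 = 192.31; M_reference = 10⁶/6504 = 153.75.
ΔM = 192.31 − 153.75 = 38.56 → +39 mireds.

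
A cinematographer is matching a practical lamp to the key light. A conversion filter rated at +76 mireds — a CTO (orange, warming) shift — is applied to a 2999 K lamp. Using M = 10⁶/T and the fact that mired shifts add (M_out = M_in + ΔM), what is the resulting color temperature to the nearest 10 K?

M_in = 10⁶/2999 = 333.44 mireds.
M_out = 333.44 + (+76) = 409.44 mireds.
T_out = 10⁶/409.44 = 2442.3 K → 2440 K.

2440 K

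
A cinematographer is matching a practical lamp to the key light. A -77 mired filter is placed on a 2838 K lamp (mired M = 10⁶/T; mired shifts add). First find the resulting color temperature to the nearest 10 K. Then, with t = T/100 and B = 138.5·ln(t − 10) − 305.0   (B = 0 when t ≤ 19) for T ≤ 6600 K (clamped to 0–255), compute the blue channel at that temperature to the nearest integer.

148

M_in = 10⁶/2838 = 352.36; M_out = 352.36 + (-77) = 275.36.
T_out = 10⁶/275.36 = 3631.6 K → 3630 K; t = 36.3.
B = 138.5·ln(36.3 − 10) − 305.0 = 138.5·ln 26.3 − 305.0 = 138.5·3.2696 − 305.0 = 147.835.
Rounded: 148.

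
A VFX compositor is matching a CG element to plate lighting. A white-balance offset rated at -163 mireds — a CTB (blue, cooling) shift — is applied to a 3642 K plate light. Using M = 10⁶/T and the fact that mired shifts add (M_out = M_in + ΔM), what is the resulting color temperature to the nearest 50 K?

M_in = 10⁶/3642 = 274.57 mireds.
M_out = 274.57 + (-163) = 111.57 mireds.
T_out = 10⁶/111.57 = 8962.6 K → 8950 K.

8950 K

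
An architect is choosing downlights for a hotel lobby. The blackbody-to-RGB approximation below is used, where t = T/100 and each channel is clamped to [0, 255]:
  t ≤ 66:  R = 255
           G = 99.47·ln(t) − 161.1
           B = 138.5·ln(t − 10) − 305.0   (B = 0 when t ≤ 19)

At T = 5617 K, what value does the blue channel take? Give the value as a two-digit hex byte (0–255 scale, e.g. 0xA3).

0xE2

t = 5617/100 = 56.17; the t ≤ 66 branch applies.
B = 138.5·ln(56.17 − 10) − 305.0 = 138.5·ln 46.17 − 305.0 = 138.5·3.8323 − 305.0 = 225.778.
Rounded: 226; in hex, 0xE2.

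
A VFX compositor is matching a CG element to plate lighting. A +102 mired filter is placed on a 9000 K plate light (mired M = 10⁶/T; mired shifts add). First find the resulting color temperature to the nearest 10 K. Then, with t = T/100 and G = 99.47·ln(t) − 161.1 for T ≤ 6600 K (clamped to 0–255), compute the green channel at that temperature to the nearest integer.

222

M_in = 10⁶/9000 = 111.11; M_out = 111.11 + (+102) = 213.11.
T_out = 10⁶/213.11 = 4692.4 K → 4690 K; t = 46.9.
G = 99.47·ln 46.9 − 161.1 = 99.47·3.8480 − 161.1 = 221.662.
Rounded: 222.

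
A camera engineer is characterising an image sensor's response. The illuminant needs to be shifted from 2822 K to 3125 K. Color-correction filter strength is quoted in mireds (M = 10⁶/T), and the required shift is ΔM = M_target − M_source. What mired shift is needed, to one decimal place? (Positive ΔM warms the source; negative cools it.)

M_source = 10⁶/2822 = 354.359; M_target = 10⁶/3125 = 320.000.
ΔM = 320.000 − 354.359 = -34.359 → -34.4 mireds, a cooling shift.

-34.4 mireds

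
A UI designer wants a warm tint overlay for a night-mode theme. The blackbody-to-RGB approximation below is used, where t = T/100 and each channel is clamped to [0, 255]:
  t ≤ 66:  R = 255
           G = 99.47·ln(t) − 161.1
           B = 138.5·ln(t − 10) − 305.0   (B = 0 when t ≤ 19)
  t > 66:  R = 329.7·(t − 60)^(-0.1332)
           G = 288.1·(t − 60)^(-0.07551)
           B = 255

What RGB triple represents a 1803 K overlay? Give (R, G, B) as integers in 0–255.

(255, 127, 0)

t = 1803/100 = 18.03; the t ≤ 66 branch applies.
R = 255 by definition for t ≤ 66.
G = 99.47·ln 18.03 − 161.1 = 99.47·2.8920 − 161.1 = 126.571.
t = 18.03 ≤ 19, so B = 0.
Rounded: (255, 127, 0).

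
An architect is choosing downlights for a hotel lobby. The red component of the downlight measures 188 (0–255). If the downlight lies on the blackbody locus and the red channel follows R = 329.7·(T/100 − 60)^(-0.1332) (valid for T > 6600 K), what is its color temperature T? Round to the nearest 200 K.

(t − 60)^(-0.1332) = 188/329.7 = 0.57022.
t − 60 = 0.57022^(1/-0.1332) = 0.57022^(-7.508) = 67.848, so t = 127.848.
T = 100·t = 12785 K → 12800 K to the nearest 200 K.

12800 K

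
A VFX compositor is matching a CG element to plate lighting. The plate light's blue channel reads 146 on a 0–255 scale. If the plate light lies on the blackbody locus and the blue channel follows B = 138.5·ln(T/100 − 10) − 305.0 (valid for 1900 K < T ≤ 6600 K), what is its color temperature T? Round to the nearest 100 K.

ln(t − 10) = (146 + 305.0) / 138.5 = 3.2563.
t − 10 = e^3.2563 = 25.954, so t = 35.954.
T = 100·t = 3595 K → 3600 K to the nearest 100 K.

3600 K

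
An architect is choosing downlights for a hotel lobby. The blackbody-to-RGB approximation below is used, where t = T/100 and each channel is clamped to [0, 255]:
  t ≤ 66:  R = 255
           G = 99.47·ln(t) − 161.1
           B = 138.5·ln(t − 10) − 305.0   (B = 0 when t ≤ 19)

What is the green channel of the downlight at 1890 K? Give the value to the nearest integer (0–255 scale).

131

t = 1890/100 = 18.9; the t ≤ 66 branch applies.
G = 99.47·ln 18.9 − 161.1 = 99.47·2.9392 − 161.1 = 131.258.
Rounded: 131.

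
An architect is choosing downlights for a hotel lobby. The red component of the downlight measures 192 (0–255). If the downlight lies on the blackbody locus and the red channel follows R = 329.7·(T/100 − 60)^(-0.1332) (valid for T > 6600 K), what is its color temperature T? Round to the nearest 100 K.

(t − 60)^(-0.1332) = 192/329.7 = 0.58235.
t − 60 = 0.58235^(1/-0.1332) = 0.58235^(-7.508) = 57.929, so t = 117.929.
T = 100·t = 11793 K → 11800 K to the nearest 100 K.

11800 K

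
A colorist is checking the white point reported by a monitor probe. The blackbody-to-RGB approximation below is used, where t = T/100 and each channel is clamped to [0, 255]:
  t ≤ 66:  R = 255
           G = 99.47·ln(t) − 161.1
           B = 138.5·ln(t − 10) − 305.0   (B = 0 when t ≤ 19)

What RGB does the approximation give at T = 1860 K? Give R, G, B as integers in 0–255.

R=255, G=130, B=0

t = 1860/100 = 18.6; the t ≤ 66 branch applies.
R = 255 by definition for t ≤ 66.
G = 99.47·ln 18.6 − 161.1 = 99.47·2.9232 − 161.1 = 129.667.
t = 18.6 ≤ 19, so B = 0.
Rounded: (255, 130, 0).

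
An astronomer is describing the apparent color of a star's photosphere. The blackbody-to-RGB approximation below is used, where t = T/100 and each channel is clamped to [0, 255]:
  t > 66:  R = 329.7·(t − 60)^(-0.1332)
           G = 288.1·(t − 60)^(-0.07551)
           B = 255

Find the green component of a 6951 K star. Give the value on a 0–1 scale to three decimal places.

t = 6951/100 = 69.51; the t > 66 branch applies.
G = 288.1·(69.51 − 60)^(-0.07551) = 288.1·9.51^(-0.07551) = 288.1·0.84360 = 243.042.
On a 0–1 scale: 243.042/255 = 0.9531 → 0.953.

0.953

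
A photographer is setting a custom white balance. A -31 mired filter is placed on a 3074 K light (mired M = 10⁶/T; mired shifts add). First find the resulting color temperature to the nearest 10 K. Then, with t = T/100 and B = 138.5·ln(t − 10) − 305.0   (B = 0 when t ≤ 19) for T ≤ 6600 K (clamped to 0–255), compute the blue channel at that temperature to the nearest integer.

135

M_in = 10⁶/3074 = 325.31; M_out = 325.31 + (-31) = 294.31.
T_out = 10⁶/294.31 = 3397.8 K → 3400 K; t = 34.
B = 138.5·ln(34 − 10) − 305.0 = 138.5·ln 24 − 305.0 = 138.5·3.1781 − 305.0 = 135.160.
Rounded: 135.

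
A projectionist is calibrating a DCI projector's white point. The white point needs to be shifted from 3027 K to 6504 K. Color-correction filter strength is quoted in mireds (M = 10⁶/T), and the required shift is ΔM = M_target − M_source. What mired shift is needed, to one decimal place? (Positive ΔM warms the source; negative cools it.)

-176.6 mireds

M_source = 10⁶/3027 = 330.360; M_target = 10⁶/6504 = 153.752.
ΔM = 153.752 − 330.360 = -176.609 → -176.6 mireds, a cooling shift.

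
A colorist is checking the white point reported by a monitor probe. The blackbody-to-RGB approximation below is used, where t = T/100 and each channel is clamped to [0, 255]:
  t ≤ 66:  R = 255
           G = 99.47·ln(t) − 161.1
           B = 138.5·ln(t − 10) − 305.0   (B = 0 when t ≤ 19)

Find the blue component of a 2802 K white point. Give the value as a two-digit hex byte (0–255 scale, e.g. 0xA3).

0x5F

t = 2802/100 = 28.02; the t ≤ 66 branch applies.
B = 138.5·ln(28.02 − 10) − 305.0 = 138.5·ln 18.02 − 305.0 = 138.5·2.8915 − 305.0 = 95.470.
Rounded: 95; in hex, 0x5F.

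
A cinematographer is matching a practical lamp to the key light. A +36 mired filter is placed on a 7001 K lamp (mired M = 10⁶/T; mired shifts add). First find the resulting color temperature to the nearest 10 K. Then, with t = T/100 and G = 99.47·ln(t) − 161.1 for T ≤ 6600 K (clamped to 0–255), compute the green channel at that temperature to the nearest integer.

M_in = 10⁶/7001 = 142.84; M_out = 142.84 + (+36) = 178.84.
T_out = 10⁶/178.84 = 5591.7 K → 5590 K; t = 55.9.
G = 99.47·ln 55.9 − 161.1 = 99.47·4.0236 − 161.1 = 239.124.
Rounded: 239.

239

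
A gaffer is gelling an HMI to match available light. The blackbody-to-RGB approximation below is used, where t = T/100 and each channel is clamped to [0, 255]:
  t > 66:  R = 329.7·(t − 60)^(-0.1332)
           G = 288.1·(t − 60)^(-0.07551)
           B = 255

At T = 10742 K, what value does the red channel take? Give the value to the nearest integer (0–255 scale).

197

t = 10742/100 = 107.42; the t > 66 branch applies.
R = 329.7·(107.42 − 60)^(-0.1332) = 329.7·47.42^(-0.1332) = 329.7·0.59808 = 197.188.
Rounded: 197.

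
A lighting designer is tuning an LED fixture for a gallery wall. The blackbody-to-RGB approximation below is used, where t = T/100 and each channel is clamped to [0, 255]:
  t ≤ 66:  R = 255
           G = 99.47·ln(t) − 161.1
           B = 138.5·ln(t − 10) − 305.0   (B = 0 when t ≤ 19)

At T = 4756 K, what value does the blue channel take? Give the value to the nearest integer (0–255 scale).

t = 4756/100 = 47.56; the t ≤ 66 branch applies.
B = 138.5·ln(47.56 − 10) − 305.0 = 138.5·ln 37.56 − 305.0 = 138.5·3.6259 − 305.0 = 197.193.
Rounded: 197.

197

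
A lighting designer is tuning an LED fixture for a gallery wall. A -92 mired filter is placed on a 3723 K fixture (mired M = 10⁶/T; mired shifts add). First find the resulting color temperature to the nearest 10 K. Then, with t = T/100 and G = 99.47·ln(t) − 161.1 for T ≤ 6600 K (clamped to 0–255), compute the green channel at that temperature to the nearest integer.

M_in = 10⁶/3723 = 268.60; M_out = 268.60 + (-92) = 176.60.
T_out = 10⁶/176.60 = 5662.5 K → 5660 K; t = 56.6.
G = 99.47·ln 56.6 − 161.1 = 99.47·4.0360 − 161.1 = 240.362.
Rounded: 240.

240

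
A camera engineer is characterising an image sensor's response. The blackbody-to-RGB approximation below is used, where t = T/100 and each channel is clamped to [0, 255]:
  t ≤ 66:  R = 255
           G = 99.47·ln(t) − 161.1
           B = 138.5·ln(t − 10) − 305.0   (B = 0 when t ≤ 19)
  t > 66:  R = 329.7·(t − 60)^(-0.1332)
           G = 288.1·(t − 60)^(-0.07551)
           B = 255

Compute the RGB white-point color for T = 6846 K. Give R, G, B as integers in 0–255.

R=248, G=245, B=255

t = 6846/100 = 68.46; the t > 66 branch applies.
R = 329.7·(68.46 − 60)^(-0.1332) = 329.7·8.46^(-0.1332) = 329.7·0.75244 = 248.081.
G = 288.1·(68.46 − 60)^(-0.07551) = 288.1·8.46^(-0.07551) = 288.1·0.85109 = 245.198.
B = 255 by definition for t > 66.
Rounded: (248, 245, 255).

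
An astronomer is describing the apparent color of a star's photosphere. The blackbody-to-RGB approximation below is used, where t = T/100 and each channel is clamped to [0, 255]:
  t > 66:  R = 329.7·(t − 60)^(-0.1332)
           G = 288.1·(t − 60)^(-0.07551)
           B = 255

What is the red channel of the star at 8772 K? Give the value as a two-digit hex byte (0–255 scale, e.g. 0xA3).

t = 8772/100 = 87.72; the t > 66 branch applies.
R = 329.7·(87.72 − 60)^(-0.1332) = 329.7·27.72^(-0.1332) = 329.7·0.64242 = 211.806.
Rounded: 212; in hex, 0xD4.

0xD4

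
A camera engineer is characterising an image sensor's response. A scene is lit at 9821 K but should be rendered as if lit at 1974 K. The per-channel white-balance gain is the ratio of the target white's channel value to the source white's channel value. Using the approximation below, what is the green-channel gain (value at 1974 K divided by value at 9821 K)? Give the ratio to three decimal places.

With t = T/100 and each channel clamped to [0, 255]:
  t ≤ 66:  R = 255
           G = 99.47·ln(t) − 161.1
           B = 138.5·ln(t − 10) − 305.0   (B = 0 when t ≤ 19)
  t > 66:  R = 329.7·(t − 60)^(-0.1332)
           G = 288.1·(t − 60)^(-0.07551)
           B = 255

0.620

At 9821 K (t = 98.21):
  G = 288.1·(98.21 − 60)^(-0.07551) = 288.1·38.21^(-0.07551) = 288.1·0.75950 = 218.813.
At 1974 K (t = 19.74):
  G = 99.47·ln 19.74 − 161.1 = 99.47·2.9826 − 161.1 = 135.584.
Gain = 135.584 / 218.813 = 0.6196 → 0.620.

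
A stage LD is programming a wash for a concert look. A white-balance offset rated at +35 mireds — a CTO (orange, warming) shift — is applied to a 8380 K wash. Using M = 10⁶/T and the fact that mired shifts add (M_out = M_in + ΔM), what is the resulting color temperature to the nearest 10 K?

6480 K

M_in = 10⁶/8380 = 119.33 mireds.
M_out = 119.33 + (+35) = 154.33 mireds.
T_out = 10⁶/154.33 = 6479.5 K → 6480 K.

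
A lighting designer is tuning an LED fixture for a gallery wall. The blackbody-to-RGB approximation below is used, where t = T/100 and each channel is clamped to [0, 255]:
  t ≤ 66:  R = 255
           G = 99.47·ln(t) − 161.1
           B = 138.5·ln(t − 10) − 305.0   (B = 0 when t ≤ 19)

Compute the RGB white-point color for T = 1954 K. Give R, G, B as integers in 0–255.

t = 1954/100 = 19.54; the t ≤ 66 branch applies.
R = 255 by definition for t ≤ 66.
G = 99.47·ln 19.54 − 161.1 = 99.47·2.9725 − 161.1 = 134.571.
B = 138.5·ln(19.54 − 10) − 305.0 = 138.5·ln 9.54 − 305.0 = 138.5·2.2555 − 305.0 = 7.386.
Rounded: (255, 135, 7).

R=255, G=135, B=7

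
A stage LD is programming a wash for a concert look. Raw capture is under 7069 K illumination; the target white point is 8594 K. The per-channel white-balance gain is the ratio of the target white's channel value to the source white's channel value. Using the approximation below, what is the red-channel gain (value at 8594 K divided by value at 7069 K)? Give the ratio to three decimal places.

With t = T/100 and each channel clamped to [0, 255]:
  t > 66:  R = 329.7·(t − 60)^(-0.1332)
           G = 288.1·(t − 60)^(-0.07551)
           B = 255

At 7069 K (t = 70.69):
  R = 329.7·(70.69 − 60)^(-0.1332) = 329.7·10.69^(-0.1332) = 329.7·0.72936 = 240.469.
At 8594 K (t = 85.94):
  R = 329.7·(85.94 − 60)^(-0.1332) = 329.7·25.94^(-0.1332) = 329.7·0.64813 = 213.687.
Gain = 213.687 / 240.469 = 0.8886 → 0.889.

0.889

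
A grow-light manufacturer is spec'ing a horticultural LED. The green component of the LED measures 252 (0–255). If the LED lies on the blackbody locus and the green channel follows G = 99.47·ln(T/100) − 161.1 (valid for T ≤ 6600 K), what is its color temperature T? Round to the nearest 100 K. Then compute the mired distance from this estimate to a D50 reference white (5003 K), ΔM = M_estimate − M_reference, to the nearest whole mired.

ln t = (252 + 161.1) / 99.47 = 4.1530.
t = e^4.1530 = 63.625.
T = 100·t = 6363 K → 6400 K to the nearest 100 K.
M_estimate = 10⁶/6400 = 156.25; M_reference = 10⁶/5003 = 199.88.
ΔM = 156.25 − 199.88 = -43.63 → -44 mireds.

-44 mireds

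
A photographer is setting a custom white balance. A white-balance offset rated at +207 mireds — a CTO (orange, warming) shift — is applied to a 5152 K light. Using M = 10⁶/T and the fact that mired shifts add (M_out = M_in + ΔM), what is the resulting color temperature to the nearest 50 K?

2500 K

M_in = 10⁶/5152 = 194.10 mireds.
M_out = 194.10 + (+207) = 401.10 mireds.
T_out = 10⁶/401.10 = 2493.1 K → 2500 K.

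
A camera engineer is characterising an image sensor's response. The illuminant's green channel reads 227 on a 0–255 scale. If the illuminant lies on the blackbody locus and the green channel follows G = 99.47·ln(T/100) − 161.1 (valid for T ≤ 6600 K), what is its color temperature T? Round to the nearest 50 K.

4950 K

ln t = (227 + 161.1) / 99.47 = 3.9017.
t = e^3.9017 = 49.485.
T = 100·t = 4949 K → 4950 K to the nearest 50 K.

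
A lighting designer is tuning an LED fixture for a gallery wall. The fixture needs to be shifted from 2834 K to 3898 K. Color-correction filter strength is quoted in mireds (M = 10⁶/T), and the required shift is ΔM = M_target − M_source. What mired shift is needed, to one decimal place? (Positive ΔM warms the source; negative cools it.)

-96.3 mireds

M_source = 10⁶/2834 = 352.858; M_target = 10⁶/3898 = 256.542.
ΔM = 256.542 − 352.858 = -96.316 → -96.3 mireds, a cooling shift.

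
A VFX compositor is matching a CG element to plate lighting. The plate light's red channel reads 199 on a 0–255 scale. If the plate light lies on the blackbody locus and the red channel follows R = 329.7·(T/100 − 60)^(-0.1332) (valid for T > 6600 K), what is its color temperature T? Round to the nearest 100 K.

(t − 60)^(-0.1332) = 199/329.7 = 0.60358.
t − 60 = 0.60358^(1/-0.1332) = 0.60358^(-7.508) = 44.273, so t = 104.273.
T = 100·t = 10427 K → 10400 K to the nearest 100 K.

10400 K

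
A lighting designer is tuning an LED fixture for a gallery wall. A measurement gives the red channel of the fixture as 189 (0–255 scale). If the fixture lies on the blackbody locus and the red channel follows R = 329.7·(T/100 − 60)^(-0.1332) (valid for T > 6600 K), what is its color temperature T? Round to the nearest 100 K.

12500 K

(t − 60)^(-0.1332) = 189/329.7 = 0.57325.
t − 60 = 0.57325^(1/-0.1332) = 0.57325^(-7.508) = 65.199, so t = 125.199.
T = 100·t = 12520 K → 12500 K to the nearest 100 K.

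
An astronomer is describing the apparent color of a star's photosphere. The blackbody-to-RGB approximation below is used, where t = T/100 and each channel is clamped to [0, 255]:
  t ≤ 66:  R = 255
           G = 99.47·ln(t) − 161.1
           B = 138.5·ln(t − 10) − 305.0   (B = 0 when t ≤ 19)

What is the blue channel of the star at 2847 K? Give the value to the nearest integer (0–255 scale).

99

t = 2847/100 = 28.47; the t ≤ 66 branch applies.
B = 138.5·ln(28.47 − 10) − 305.0 = 138.5·ln 18.47 − 305.0 = 138.5·2.9161 − 305.0 = 98.886.
Rounded: 99.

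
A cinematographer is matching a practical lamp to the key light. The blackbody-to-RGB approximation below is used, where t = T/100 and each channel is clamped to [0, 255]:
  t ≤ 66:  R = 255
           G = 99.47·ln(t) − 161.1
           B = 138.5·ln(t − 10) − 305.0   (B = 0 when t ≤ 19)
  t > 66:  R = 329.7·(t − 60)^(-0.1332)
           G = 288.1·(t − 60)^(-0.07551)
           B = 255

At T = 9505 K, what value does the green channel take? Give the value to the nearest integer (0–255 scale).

t = 9505/100 = 95.05; the t > 66 branch applies.
G = 288.1·(95.05 − 60)^(-0.07551) = 288.1·35.05^(-0.07551) = 288.1·0.76447 = 220.244.
Rounded: 220.

220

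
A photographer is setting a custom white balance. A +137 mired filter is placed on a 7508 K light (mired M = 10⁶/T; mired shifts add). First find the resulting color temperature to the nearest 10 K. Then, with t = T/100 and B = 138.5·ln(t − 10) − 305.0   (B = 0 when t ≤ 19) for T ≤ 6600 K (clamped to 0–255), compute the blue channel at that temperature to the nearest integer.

M_in = 10⁶/7508 = 133.19; M_out = 133.19 + (+137) = 270.19.
T_out = 10⁶/270.19 = 3701.1 K → 3700 K; t = 37.
B = 138.5·ln(37 − 10) − 305.0 = 138.5·ln 27 − 305.0 = 138.5·3.2958 − 305.0 = 151.473.
Rounded: 151.

151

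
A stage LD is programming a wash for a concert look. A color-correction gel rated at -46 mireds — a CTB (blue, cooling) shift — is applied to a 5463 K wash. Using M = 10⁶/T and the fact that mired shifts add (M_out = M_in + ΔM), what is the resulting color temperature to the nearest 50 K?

M_in = 10⁶/5463 = 183.05 mireds.
M_out = 183.05 + (-46) = 137.05 mireds.
T_out = 10⁶/137.05 = 7296.6 K → 7300 K.

7300 K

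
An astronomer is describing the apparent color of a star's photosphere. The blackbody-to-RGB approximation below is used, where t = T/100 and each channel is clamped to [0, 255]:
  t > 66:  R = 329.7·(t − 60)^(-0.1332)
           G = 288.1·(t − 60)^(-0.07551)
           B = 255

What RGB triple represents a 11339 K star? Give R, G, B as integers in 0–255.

R=194, G=213, B=255

t = 11339/100 = 113.39; the t > 66 branch applies.
R = 329.7·(113.39 − 60)^(-0.1332) = 329.7·53.39^(-0.1332) = 329.7·0.58871 = 194.098.
G = 288.1·(113.39 − 60)^(-0.07551) = 288.1·53.39^(-0.07551) = 288.1·0.74056 = 213.355.
B = 255 by definition for t > 66.
Rounded: (194, 213, 255).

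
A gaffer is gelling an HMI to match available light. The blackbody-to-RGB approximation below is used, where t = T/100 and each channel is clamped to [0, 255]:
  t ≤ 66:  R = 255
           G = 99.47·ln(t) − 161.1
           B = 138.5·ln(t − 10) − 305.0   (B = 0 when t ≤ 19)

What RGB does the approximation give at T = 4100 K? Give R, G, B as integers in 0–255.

t = 4100/100 = 41; the t ≤ 66 branch applies.
R = 255 by definition for t ≤ 66.
G = 99.47·ln 41 − 161.1 = 99.47·3.7136 − 161.1 = 208.289.
B = 138.5·ln(41 − 10) − 305.0 = 138.5·ln 31 − 305.0 = 138.5·3.4340 − 305.0 = 170.607.
Rounded: (255, 208, 171).

R=255, G=208, B=171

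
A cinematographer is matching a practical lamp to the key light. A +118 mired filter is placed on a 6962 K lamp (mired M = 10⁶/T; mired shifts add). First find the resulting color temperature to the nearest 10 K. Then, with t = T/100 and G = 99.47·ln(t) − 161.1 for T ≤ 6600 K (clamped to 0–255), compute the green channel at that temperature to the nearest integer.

201

M_in = 10⁶/6962 = 143.64; M_out = 143.64 + (+118) = 261.64.
T_out = 10⁶/261.64 = 3822.1 K → 3820 K; t = 38.2.
G = 99.47·ln 38.2 − 161.1 = 99.47·3.6428 − 161.1 = 201.253.
Rounded: 201.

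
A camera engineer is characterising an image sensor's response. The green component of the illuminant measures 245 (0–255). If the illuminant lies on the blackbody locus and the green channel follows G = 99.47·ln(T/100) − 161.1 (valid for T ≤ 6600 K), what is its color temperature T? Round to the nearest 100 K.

ln t = (245 + 161.1) / 99.47 = 4.0826.
t = e^4.0826 = 59.302.
T = 100·t = 5930 K → 5900 K to the nearest 100 K.

5900 K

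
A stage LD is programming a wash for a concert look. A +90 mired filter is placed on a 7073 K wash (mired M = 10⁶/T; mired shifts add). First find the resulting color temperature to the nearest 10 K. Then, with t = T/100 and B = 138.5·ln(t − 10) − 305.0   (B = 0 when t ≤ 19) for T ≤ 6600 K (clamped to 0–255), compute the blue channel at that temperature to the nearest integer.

180

M_in = 10⁶/7073 = 141.38; M_out = 141.38 + (+90) = 231.38.
T_out = 10⁶/231.38 = 4321.8 K → 4320 K; t = 43.2.
B = 138.5·ln(43.2 − 10) − 305.0 = 138.5·ln 33.2 − 305.0 = 138.5·3.5025 − 305.0 = 180.103.
Rounded: 180.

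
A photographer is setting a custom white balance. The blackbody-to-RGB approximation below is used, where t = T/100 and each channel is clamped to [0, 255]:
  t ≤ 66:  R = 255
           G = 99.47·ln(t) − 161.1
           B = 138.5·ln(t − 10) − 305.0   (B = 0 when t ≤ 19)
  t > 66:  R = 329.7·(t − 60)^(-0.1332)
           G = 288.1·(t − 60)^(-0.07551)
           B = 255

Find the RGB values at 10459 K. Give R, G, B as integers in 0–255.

t = 10459/100 = 104.59; the t > 66 branch applies.
R = 329.7·(104.59 − 60)^(-0.1332) = 329.7·44.59^(-0.1332) = 329.7·0.60301 = 198.811.
G = 288.1·(104.59 − 60)^(-0.07551) = 288.1·44.59^(-0.07551) = 288.1·0.75070 = 216.277.
B = 255 by definition for t > 66.
Rounded: (199, 216, 255).

R=199, G=216, B=255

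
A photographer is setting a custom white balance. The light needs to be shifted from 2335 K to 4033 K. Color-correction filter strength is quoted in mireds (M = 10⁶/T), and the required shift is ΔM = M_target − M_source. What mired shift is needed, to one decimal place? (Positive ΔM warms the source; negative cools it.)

M_source = 10⁶/2335 = 428.266; M_target = 10⁶/4033 = 247.954.
ΔM = 247.954 − 428.266 = -180.311 → -180.3 mireds, a cooling shift.

-180.3 mireds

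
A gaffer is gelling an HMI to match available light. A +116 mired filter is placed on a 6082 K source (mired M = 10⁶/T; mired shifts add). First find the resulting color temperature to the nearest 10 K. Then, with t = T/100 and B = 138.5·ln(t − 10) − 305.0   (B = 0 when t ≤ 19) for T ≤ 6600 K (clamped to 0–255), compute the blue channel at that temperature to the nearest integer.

145

M_in = 10⁶/6082 = 164.42; M_out = 164.42 + (+116) = 280.42.
T_out = 10⁶/280.42 = 3566.1 K → 3570 K; t = 35.7.
B = 138.5·ln(35.7 − 10) − 305.0 = 138.5·ln 25.7 − 305.0 = 138.5·3.2465 − 305.0 = 144.639.
Rounded: 145.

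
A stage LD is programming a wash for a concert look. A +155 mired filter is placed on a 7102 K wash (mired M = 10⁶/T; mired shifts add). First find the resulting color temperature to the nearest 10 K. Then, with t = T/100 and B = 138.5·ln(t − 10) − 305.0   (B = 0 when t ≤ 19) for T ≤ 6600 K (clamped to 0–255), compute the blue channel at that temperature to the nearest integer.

M_in = 10⁶/7102 = 140.81; M_out = 140.81 + (+155) = 295.81.
T_out = 10⁶/295.81 = 3380.6 K → 3380 K; t = 33.8.
B = 138.5·ln(33.8 − 10) − 305.0 = 138.5·ln 23.8 − 305.0 = 138.5·3.1697 − 305.0 = 134.001.
Rounded: 134.

134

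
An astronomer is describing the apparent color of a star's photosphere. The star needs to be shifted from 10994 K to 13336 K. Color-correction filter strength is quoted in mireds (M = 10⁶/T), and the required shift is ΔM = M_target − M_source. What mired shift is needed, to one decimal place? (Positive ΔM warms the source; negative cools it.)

-16.0 mireds

M_source = 10⁶/10994 = 90.959; M_target = 10⁶/13336 = 74.985.
ΔM = 74.985 − 90.959 = -15.974 → -16.0 mireds, a cooling shift.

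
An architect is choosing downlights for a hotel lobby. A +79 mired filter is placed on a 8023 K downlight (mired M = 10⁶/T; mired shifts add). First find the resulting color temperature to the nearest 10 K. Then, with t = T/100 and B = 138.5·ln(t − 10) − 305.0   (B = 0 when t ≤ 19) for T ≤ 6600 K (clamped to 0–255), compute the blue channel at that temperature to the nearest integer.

203

M_in = 10⁶/8023 = 124.64; M_out = 124.64 + (+79) = 203.64.
T_out = 10⁶/203.64 = 4910.6 K → 4910 K; t = 49.1.
B = 138.5·ln(49.1 − 10) − 305.0 = 138.5·ln 39.1 − 305.0 = 138.5·3.6661 − 305.0 = 202.758.
Rounded: 203.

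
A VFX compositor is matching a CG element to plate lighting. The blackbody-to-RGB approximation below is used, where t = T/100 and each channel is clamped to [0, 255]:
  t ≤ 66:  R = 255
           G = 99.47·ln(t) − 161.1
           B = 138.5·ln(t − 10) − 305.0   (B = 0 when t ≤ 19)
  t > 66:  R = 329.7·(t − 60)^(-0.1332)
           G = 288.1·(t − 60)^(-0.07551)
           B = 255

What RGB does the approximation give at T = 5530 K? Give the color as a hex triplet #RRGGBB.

#FFEEDF

t = 5530/100 = 55.3; the t ≤ 66 branch applies.
R = 255 by definition for t ≤ 66.
G = 99.47·ln 55.3 − 161.1 = 99.47·4.0128 − 161.1 = 238.051.
B = 138.5·ln(55.3 − 10) − 305.0 = 138.5·ln 45.3 − 305.0 = 138.5·3.8133 − 305.0 = 223.143.
Rounded: (255, 238, 223).
In hex: #FFEEDF.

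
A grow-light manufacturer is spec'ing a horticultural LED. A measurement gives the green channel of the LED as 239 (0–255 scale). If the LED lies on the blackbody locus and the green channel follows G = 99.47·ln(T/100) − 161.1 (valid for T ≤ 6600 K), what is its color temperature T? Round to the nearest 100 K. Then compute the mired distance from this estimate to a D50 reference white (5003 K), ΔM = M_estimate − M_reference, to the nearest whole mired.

ln t = (239 + 161.1) / 99.47 = 4.0223.
t = e^4.0223 = 55.830.
T = 100·t = 5583 K → 5600 K to the nearest 100 K.
M_estimate = 10⁶/5600 = 178.57; M_reference = 10⁶/5003 = 199.88.
ΔM = 178.57 − 199.88 = -21.31 → -21 mireds.

-21 mireds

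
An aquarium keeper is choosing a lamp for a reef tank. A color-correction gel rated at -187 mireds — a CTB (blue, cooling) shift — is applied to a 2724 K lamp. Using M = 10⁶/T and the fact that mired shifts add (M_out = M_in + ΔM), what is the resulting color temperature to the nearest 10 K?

M_in = 10⁶/2724 = 367.11 mireds.
M_out = 367.11 + (-187) = 180.11 mireds.
T_out = 10⁶/180.11 = 5552.2 K → 5550 K.

5550 K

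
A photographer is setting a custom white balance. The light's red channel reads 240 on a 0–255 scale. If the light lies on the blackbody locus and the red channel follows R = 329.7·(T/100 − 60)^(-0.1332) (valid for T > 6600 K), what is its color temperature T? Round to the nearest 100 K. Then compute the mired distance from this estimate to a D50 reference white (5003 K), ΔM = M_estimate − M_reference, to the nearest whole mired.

-59 mireds

(t − 60)^(-0.1332) = 240/329.7 = 0.72793.
t − 60 = 0.72793^(1/-0.1332) = 0.72793^(-7.508) = 10.848, so t = 70.848.
T = 100·t = 7085 K → 7100 K to the nearest 100 K.
M_estimate = 10⁶/7100 = 140.85; M_reference = 10⁶/5003 = 199.88.
ΔM = 140.85 − 199.88 = -59.04 → -59 mireds.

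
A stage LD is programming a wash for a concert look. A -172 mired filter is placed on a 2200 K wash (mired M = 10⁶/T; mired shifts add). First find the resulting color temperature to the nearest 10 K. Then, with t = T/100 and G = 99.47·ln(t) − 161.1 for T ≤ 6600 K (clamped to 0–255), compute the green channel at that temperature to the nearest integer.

M_in = 10⁶/2200 = 454.55; M_out = 454.55 + (-172) = 282.55.
T_out = 10⁶/282.55 = 3539.3 K → 3540 K; t = 35.4.
G = 99.47·ln 35.4 − 161.1 = 99.47·3.5667 − 161.1 = 193.681.
Rounded: 194.

194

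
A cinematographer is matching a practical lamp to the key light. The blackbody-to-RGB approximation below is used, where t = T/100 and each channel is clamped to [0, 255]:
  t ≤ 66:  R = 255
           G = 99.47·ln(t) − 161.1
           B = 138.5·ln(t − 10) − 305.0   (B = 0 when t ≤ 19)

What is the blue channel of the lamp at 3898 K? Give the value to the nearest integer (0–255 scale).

t = 3898/100 = 38.98; the t ≤ 66 branch applies.
B = 138.5·ln(38.98 − 10) − 305.0 = 138.5·ln 28.98 − 305.0 = 138.5·3.3666 − 305.0 = 161.275.
Rounded: 161.

161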